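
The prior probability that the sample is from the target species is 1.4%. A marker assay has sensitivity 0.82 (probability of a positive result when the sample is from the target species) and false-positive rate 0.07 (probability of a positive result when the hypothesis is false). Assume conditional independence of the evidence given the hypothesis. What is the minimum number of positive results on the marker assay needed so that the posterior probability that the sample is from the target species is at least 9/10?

Prior odds: 0.014 ÷ 0.986 = 7/493.
Likelihood ratio of a positive result = 0.82/0.07 = 82/7.
Target posterior odds = 0.9/0.1 = 9.
Require (82/7)ⁿ ≥ 9 ÷ (7/493) = 4437/7.
(82/7)² = 6724/49 falls short of 4437/7 but (82/7)³ = 551368/343 reaches it, so n = 3.

3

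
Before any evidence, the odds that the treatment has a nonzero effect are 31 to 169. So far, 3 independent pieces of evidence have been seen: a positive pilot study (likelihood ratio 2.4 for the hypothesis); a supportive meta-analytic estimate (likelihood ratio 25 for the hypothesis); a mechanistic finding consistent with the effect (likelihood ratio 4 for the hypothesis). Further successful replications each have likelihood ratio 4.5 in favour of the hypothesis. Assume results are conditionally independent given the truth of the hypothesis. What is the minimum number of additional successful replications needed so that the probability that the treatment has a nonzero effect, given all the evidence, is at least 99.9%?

3

Prior odds = 31/169.
Combined Bayes factor of the evidence already in hand = 2.4 × 25 × 4 = 240.
Odds after that evidence = (31/169) × 240 = 7440/169.
Target odds = 0.999/0.001 = 999.
Need 4.5ⁿ ≥ 999 ÷ (7440/169) = 56277/2480.
4.5² = 20.25 falls short of 56277/2480 but 4.5³ = 91.125 reaches it, so n = 3.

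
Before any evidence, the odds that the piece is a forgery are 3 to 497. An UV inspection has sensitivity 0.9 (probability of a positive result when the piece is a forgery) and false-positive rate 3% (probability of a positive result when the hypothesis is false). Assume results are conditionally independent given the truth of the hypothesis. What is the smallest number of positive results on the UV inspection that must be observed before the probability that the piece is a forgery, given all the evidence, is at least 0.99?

3

Prior odds = 3/497.
Likelihood ratio of a positive result = 0.9/0.03 = 30.
Target posterior odds = 0.99/0.01 = 99.
Require 30ⁿ ≥ 99 ÷ (3/497) = 16401.
30² = 900 falls short of 16401 but 30³ = 27000 reaches it, so n = 3.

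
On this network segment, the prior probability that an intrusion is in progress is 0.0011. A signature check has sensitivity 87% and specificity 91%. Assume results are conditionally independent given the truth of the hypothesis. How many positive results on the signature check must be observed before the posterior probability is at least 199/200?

6

Prior odds = 0.0011/0.9989 = 11/9989.
False-positive rate = 1 − 0.91 = 0.09; likelihood ratio of a positive = 0.87/0.09 = 29/3.
Target odds: 0.995 ÷ 0.005 = 199.
Need (11/9989) × (29/3)ⁿ ≥ 199, i.e. (29/3)ⁿ ≥ 1987811/11.
(29/3)⁵ = 20511149/243 falls short of 1987811/11 but (29/3)⁶ = 594823321/729 reaches it, so n = 6.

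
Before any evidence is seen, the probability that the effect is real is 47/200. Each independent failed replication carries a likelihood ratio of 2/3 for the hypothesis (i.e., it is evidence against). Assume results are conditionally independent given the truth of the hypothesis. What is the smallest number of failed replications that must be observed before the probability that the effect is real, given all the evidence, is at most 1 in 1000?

Prior odds = 0.235/0.765 = 47/153.
Likelihood ratio per failed replication = 2/3.
Target odds: 0.001 ÷ 0.999 = 1/999.
Need (47/153) × (2/3)ⁿ ≤ 1/999, i.e. (2/3)ⁿ ≤ 17/5217.
(2/3)¹⁴ = 16384/4782969 is still above 17/5217 but (2/3)¹⁵ = 32768/14348907 is at or below it, so n = 15.

15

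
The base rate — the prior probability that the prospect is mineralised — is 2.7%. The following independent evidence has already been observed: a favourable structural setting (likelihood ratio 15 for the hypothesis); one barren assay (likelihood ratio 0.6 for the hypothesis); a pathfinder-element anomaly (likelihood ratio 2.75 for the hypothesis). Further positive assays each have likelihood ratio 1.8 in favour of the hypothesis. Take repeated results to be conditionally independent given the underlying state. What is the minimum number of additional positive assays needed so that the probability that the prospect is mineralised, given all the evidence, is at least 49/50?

8

Prior odds = 0.027/0.973 = 27/973.
Combined Bayes factor of the evidence already in hand = 15 × 0.6 × 2.75 = 24.75.
Odds after that evidence = (27/973) × 24.75 = 2673/3892.
Target odds = 0.98/0.02 = 49.
Need 1.8ⁿ ≥ 49 ÷ (2673/3892) = 190708/2673.
1.8⁷ = 4782969/78125 falls short of 190708/2673 but 1.8⁸ = 43046721/390625 reaches it, so n = 8.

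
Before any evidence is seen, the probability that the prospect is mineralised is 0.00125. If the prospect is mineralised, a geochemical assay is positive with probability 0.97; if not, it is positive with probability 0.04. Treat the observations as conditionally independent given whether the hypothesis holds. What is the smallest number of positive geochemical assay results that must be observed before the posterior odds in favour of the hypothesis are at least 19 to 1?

Prior odds: 0.00125 ÷ 0.99875 = 1/799.
Likelihood ratio of a positive = 0.97/0.04 = 24.25.
Target odds = 19.
Require 24.25ⁿ ≥ 19 ÷ (1/799) = 15181.
24.25³ = 912673/64 falls short of 15181 but 24.25⁴ = 88529281/256 reaches it, so n = 4.

4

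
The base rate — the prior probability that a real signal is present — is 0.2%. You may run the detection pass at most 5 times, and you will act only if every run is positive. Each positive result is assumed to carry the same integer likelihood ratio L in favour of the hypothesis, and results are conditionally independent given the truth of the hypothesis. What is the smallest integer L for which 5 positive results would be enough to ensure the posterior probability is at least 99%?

Prior odds = 0.002/0.998 = 1/499.
Target odds = 0.99/0.01 = 99.
Need L⁵ ≥ 99 ÷ (1/499) = 49401.
8⁵ = 32768 < 49401 ≤ 59049 = 9⁵, so L = 9.

9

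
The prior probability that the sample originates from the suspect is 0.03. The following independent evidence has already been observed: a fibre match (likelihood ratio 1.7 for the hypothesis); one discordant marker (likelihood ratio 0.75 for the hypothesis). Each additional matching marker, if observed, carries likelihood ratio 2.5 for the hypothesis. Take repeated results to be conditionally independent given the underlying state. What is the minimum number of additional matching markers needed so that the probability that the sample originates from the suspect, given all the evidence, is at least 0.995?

10

Prior odds = 0.03/0.97 = 3/97.
Combined Bayes factor of the evidence already in hand = 1.7 × 0.75 = 1.275.
Odds after that evidence = (3/97) × 1.275 = 153/3880.
Target odds = 0.995/0.005 = 199.
Need 2.5ⁿ ≥ 199 ÷ (153/3880) = 772120/153.
2.5⁹ = 1953125/512 falls short of 772120/153 but 2.5¹⁰ = 9765625/1024 reaches it, so n = 10.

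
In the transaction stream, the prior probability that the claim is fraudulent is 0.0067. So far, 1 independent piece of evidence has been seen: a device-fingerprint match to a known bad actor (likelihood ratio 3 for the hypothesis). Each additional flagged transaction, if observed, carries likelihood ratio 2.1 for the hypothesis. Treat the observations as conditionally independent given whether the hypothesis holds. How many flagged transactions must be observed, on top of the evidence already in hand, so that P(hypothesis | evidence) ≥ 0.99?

12

Prior odds = 0.0067/0.9933 = 67/9933.
Bayes factor of the evidence already in hand = 3.
Odds after that evidence = (67/9933) × 3 = 67/3311.
Target odds = 0.99/0.01 = 99.
Need 2.1ⁿ ≥ 99 ÷ (67/3311) = 327789/67.
2.1¹¹ ≈3502.78 falls short of 327789/67 but 2.1¹² ≈7355.83 reaches it, so n = 12.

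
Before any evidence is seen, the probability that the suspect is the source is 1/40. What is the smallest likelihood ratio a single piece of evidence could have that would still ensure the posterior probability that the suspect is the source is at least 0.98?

1911

Prior odds = 0.025/0.975 = 1/39.
Target odds = 0.98/0.02 = 49.
Required Bayes factor = 49 ÷ (1/39) = 1911.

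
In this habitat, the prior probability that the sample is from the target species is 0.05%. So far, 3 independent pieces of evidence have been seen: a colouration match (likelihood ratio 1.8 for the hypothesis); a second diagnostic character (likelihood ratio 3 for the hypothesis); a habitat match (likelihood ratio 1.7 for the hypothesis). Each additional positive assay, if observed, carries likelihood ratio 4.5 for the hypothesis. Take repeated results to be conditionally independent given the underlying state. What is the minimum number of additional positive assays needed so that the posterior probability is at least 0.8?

5

Prior odds = 0.0005/0.9995 = 1/1999.
Combined Bayes factor of the evidence already in hand = 1.8 × 3 × 1.7 = 9.18.
Odds after that evidence = (1/1999) × 9.18 = 459/99950.
Target odds = 0.8/0.2 = 4.
Need 4.5ⁿ ≥ 4 ÷ (459/99950) = 399800/459.
4.5⁴ = 410.0625 falls short of 399800/459 but 4.5⁵ = 1845.28125 reaches it, so n = 5.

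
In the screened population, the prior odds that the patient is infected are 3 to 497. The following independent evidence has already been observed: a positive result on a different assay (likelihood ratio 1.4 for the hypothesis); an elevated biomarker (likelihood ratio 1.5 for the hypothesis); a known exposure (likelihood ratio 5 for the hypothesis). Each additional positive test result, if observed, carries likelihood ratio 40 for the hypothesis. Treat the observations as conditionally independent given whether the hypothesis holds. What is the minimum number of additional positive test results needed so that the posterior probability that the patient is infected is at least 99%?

Prior odds = 3/497.
Combined Bayes factor of the evidence already in hand = 1.4 × 1.5 × 5 = 10.5.
Odds after that evidence = (3/497) × 10.5 = 9/142.
Target odds = 0.99/0.01 = 99.
Need 40ⁿ ≥ 99 ÷ (9/142) = 1562.
40¹ = 40 falls short of 1562 but 40² = 1600 reaches it, so n = 2.

2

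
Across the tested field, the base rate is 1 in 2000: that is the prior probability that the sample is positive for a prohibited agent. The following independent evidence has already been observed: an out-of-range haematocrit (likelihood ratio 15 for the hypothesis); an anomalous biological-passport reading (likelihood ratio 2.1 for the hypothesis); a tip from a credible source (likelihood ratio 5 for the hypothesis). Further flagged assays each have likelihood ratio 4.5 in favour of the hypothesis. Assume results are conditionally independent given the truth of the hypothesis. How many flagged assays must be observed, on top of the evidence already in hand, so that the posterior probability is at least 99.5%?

6

Prior odds = 0.0005/0.9995 = 1/1999.
Combined Bayes factor of the evidence already in hand = 15 × 2.1 × 5 = 157.5.
Odds after that evidence = (1/1999) × 157.5 = 315/3998.
Target odds = 0.995/0.005 = 199.
Need 4.5ⁿ ≥ 199 ÷ (315/3998) = 795602/315.
4.5⁵ = 1845.28125 falls short of 795602/315 but 4.5⁶ = 8303.765625 reaches it, so n = 6.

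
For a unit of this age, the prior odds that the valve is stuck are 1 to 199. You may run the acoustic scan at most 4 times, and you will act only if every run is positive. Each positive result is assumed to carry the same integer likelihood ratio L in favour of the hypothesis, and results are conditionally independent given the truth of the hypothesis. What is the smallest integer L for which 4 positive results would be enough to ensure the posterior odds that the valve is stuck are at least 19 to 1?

8

Prior odds = 1/199.
Target odds = 19.
Need L⁴ ≥ 19 ÷ (1/199) = 3781.
7⁴ = 2401 < 3781 ≤ 4096 = 8⁴, so L = 8.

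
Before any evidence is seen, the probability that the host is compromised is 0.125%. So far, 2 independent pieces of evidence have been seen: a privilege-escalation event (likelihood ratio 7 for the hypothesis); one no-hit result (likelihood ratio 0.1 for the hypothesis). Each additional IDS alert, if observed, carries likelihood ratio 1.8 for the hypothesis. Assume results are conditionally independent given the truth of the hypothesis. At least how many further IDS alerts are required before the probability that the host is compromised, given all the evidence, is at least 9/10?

Prior odds = 0.00125/0.99875 = 1/799.
Combined Bayes factor of the evidence already in hand = 7 × 0.1 = 0.7.
Odds after that evidence = (1/799) × 0.7 = 7/7990.
Target odds = 0.9/0.1 = 9.
Need 1.8ⁿ ≥ 9 ÷ (7/7990) = 71910/7.
1.8¹⁵ ≈6746.64 falls short of 71910/7 but 1.8¹⁶ ≈12144 reaches it, so n = 16.

16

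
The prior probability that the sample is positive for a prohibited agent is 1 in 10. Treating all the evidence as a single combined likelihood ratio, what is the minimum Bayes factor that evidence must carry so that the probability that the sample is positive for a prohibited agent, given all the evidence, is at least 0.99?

891

Prior odds = 0.1/0.9 = 1/9.
Target odds = 0.99/0.01 = 99.
Required Bayes factor = 99 ÷ (1/9) = 891.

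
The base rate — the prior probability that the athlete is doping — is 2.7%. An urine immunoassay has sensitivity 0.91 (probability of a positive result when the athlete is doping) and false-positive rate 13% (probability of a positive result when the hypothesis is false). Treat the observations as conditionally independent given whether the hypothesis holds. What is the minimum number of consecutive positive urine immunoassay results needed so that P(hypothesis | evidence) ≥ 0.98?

Prior odds: 0.027 ÷ 0.973 = 27/973.
Likelihood ratio of a positive result = 0.91/0.13 = 7.
Target posterior odds = 0.98/0.02 = 49.
Require 7ⁿ ≥ 49 ÷ (27/973) = 47677/27.
7³ = 343 falls short of 47677/27 but 7⁴ = 2401 reaches it, so n = 4.

4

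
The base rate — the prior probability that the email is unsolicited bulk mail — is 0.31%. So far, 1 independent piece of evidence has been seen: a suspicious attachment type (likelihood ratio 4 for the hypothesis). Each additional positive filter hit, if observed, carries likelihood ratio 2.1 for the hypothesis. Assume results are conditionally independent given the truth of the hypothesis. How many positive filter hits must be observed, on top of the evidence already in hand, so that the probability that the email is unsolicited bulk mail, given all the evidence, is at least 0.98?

12

Prior odds = 0.0031/0.9969 = 31/9969.
Bayes factor of the evidence already in hand = 4.
Odds after that evidence = (31/9969) × 4 = 124/9969.
Target odds = 0.98/0.02 = 49.
Need 2.1ⁿ ≥ 49 ÷ (124/9969) = 488481/124.
2.1¹¹ ≈3502.78 falls short of 488481/124 but 2.1¹² ≈7355.83 reaches it, so n = 12.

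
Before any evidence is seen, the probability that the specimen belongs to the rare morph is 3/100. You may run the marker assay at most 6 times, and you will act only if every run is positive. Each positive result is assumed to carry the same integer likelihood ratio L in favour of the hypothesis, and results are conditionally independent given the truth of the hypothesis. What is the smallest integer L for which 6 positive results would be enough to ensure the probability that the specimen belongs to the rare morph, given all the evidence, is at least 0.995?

5

Prior odds = 0.03/0.97 = 3/97.
Target odds = 0.995/0.005 = 199.
Need L⁶ ≥ 199 ÷ (3/97) = 19303/3.
4⁶ = 4096 < 19303/3 ≤ 15625 = 5⁶, so L = 5.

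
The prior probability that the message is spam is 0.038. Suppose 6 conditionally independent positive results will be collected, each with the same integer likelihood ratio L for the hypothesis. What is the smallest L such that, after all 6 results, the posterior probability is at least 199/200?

Prior odds = 0.038/0.962 = 19/481.
Target odds = 0.995/0.005 = 199.
Need L⁶ ≥ 199 ÷ (19/481) = 95719/19.
4⁶ = 4096 < 95719/19 ≤ 15625 = 5⁶, so L = 5.

5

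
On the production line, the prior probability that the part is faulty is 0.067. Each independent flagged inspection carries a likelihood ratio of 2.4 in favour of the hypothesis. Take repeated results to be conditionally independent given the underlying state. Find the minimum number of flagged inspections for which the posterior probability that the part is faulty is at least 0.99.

9

Prior odds: 0.067 ÷ 0.933 = 67/933.
Likelihood ratio per flagged inspection = 2.4.
Target odds: 0.99 ÷ 0.01 = 99.
Require 2.4ⁿ ≥ 99 ÷ (67/933) = 92367/67.
2.4⁸ = 429981696/390625 falls short of 92367/67 but 2.4⁹ ≈2641.81 reaches it, so n = 9.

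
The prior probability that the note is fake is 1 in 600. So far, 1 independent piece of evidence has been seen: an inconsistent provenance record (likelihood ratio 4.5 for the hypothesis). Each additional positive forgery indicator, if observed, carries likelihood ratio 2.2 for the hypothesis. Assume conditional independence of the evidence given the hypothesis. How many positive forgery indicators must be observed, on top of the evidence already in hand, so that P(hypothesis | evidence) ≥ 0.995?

Prior odds = (1/600)/(599/600) = 1/599.
Bayes factor of the evidence already in hand = 4.5.
Odds after that evidence = (1/599) × 4.5 = 9/1198.
Target odds = 0.995/0.005 = 199.
Need 2.2ⁿ ≥ 199 ÷ (9/1198) = 238402/9.
2.2¹² ≈12855 falls short of 238402/9 but 2.2¹³ ≈28281 reaches it, so n = 13.

13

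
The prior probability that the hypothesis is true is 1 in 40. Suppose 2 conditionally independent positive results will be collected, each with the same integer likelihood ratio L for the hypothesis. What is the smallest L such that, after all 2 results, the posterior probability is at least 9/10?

19

Prior odds = 0.025/0.975 = 1/39.
Target odds = 0.9/0.1 = 9.
Need L² ≥ 9 ÷ (1/39) = 351.
18² = 324 < 351 ≤ 361 = 19², so L = 19.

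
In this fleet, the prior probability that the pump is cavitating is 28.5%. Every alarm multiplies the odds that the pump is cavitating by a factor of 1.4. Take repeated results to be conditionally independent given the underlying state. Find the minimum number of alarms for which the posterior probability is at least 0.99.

Prior odds = 0.285/0.715 = 57/143.
Likelihood ratio per alarm = 1.4.
Target odds: 0.99 ÷ 0.01 = 99.
Need (57/143) × 1.4ⁿ ≥ 99, i.e. 1.4ⁿ ≥ 4719/19.
1.4¹⁶ ≈217.795 falls short of 4719/19 but 1.4¹⁷ ≈304.913 reaches it, so n = 17.

17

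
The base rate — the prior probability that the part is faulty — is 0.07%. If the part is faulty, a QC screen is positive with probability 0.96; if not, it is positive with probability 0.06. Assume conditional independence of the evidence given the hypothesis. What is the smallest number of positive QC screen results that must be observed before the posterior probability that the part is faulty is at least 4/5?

4

Prior odds: 0.0007 ÷ 0.9993 = 7/9993.
Likelihood ratio of a positive = 0.96/0.06 = 16.
Target odds: 0.8 ÷ 0.2 = 4.
Need (7/9993) × 16ⁿ ≥ 4, i.e. 16ⁿ ≥ 39972/7.
16³ = 4096 falls short of 39972/7 but 16⁴ = 65536 reaches it, so n = 4.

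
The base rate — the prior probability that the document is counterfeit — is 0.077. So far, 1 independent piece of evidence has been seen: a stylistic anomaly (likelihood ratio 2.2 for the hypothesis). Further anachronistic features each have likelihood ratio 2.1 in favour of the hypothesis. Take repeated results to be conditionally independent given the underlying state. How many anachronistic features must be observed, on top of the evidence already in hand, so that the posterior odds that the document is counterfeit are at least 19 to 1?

Prior odds = 0.077/0.923 = 77/923.
Bayes factor of the evidence already in hand = 2.2.
Odds after that evidence = (77/923) × 2.2 = 847/4615.
Target odds = 19.
Need 2.1ⁿ ≥ 19 ÷ (847/4615) = 87685/847.
2.1⁶ = 85766121/1000000 falls short of 87685/847 but 2.1⁷ ≈180.109 reaches it, so n = 7.

7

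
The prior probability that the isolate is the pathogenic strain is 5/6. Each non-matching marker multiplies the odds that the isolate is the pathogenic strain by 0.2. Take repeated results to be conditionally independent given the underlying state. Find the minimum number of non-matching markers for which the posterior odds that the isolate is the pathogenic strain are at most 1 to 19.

Prior odds = (5/6)/(1/6) = 5.
Likelihood ratio per non-matching marker = 0.2.
Target odds = 1/19.
Require 0.2ⁿ ≤ 1/19 ÷ 5 = 1/95.
0.2² = 0.04 is still above 1/95 but 0.2³ = 0.008 is at or below it, so n = 3.

3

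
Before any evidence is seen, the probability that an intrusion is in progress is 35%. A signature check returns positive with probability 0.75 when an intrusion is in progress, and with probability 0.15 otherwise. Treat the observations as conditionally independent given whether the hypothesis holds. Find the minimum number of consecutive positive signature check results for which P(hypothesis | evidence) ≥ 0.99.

Prior odds: 0.35 ÷ 0.65 = 7/13.
Likelihood ratio of a positive result = 0.75/0.15 = 5.
Target posterior odds = 0.99/0.01 = 99.
Require 5ⁿ ≥ 99 ÷ (7/13) = 1287/7.
5³ = 125 falls short of 1287/7 but 5⁴ = 625 reaches it, so n = 4.

4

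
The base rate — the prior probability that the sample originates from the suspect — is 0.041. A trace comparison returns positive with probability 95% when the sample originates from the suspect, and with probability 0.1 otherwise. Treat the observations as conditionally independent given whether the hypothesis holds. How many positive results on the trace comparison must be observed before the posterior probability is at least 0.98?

4

Prior odds = 0.041/0.959 = 41/959.
Likelihood ratio of a positive result = 0.95/0.1 = 9.5.
Target odds: 0.98 ÷ 0.02 = 49.
Need (41/959) × 9.5ⁿ ≥ 49, i.e. 9.5ⁿ ≥ 46991/41.
9.5³ = 857.375 falls short of 46991/41 but 9.5⁴ = 8145.0625 reaches it, so n = 4.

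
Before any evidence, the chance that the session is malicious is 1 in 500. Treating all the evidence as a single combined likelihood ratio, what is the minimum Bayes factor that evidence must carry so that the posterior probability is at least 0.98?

24451

Prior odds = 0.002/0.998 = 1/499.
Target odds = 0.98/0.02 = 49.
Required Bayes factor = 49 ÷ (1/499) = 24451.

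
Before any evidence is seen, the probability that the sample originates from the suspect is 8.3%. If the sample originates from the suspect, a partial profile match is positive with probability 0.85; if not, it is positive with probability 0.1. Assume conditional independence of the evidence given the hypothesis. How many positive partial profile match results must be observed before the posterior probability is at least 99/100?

Prior odds = 0.083/0.917 = 83/917.
Likelihood ratio of a positive = 0.85/0.1 = 8.5.
Target posterior odds = 0.99/0.01 = 99.
Need (83/917) × 8.5ⁿ ≥ 99, i.e. 8.5ⁿ ≥ 90783/83.
8.5³ = 614.125 falls short of 90783/83 but 8.5⁴ = 5220.0625 reaches it, so n = 4.

4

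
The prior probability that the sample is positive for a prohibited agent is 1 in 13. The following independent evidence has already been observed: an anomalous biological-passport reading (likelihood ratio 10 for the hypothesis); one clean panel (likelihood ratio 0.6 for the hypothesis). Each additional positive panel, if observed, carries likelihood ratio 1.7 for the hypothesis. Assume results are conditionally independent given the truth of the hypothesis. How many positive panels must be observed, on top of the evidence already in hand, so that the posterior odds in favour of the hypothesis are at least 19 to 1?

Prior odds = (1/13)/(12/13) = 1/12.
Combined Bayes factor of the evidence already in hand = 10 × 0.6 = 6.
Odds after that evidence = (1/12) × 6 = 0.5.
Target odds = 19.
Need 1.7ⁿ ≥ 19 ÷ 0.5 = 38.
1.7⁶ = 24137569/1000000 falls short of 38 but 1.7⁷ = 410338673/10000000 reaches it, so n = 7.

7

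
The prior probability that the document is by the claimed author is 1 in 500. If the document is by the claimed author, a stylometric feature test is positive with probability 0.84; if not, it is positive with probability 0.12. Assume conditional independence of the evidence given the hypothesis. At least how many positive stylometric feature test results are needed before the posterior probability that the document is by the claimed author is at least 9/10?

Prior odds: 0.002 ÷ 0.998 = 1/499.
Likelihood ratio of a positive = 0.84/0.12 = 7.
Target posterior odds = 0.9/0.1 = 9.
Require 7ⁿ ≥ 9 ÷ (1/499) = 4491.
7⁴ = 2401 falls short of 4491 but 7⁵ = 16807 reaches it, so n = 5.

5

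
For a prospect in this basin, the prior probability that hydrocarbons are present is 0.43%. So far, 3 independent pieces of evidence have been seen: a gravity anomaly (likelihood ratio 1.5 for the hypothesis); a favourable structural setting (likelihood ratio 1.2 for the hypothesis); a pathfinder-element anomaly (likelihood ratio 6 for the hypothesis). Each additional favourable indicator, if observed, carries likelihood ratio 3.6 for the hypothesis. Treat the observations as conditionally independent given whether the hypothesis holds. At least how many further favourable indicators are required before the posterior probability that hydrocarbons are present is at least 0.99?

6

Prior odds = 0.0043/0.9957 = 43/9957.
Combined Bayes factor of the evidence already in hand = 1.5 × 1.2 × 6 = 10.8.
Odds after that evidence = (43/9957) × 10.8 = 774/16595.
Target odds = 0.99/0.01 = 99.
Need 3.6ⁿ ≥ 99 ÷ (774/16595) = 182545/86.
3.6⁵ = 604.66176 falls short of 182545/86 but 3.6⁶ = 34012224/15625 reaches it, so n = 6.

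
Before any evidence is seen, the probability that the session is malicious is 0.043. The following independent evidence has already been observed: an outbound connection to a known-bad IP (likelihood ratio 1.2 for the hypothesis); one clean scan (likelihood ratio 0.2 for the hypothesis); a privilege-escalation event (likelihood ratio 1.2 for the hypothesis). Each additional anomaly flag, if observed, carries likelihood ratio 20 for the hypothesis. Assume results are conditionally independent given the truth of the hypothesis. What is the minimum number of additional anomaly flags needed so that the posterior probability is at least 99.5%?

4

Prior odds = 0.043/0.957 = 43/957.
Combined Bayes factor of the evidence already in hand = 1.2 × 0.2 × 1.2 = 0.288.
Odds after that evidence = (43/957) × 0.288 = 516/39875.
Target odds = 0.995/0.005 = 199.
Need 20ⁿ ≥ 199 ÷ (516/39875) = 7935125/516.
20³ = 8000 falls short of 7935125/516 but 20⁴ = 160000 reaches it, so n = 4.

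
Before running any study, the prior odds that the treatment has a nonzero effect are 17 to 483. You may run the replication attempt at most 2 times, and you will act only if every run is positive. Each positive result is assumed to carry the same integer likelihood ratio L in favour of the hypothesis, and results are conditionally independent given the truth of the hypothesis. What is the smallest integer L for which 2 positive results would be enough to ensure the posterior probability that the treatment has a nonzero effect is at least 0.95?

24

Prior odds = 17/483.
Target odds = 0.95/0.05 = 19.
Need L² ≥ 19 ÷ (17/483) = 9177/17.
23² = 529 < 9177/17 ≤ 576 = 24², so L = 24.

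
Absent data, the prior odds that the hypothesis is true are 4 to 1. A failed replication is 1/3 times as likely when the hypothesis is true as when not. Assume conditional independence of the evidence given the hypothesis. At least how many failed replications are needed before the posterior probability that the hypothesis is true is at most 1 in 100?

6

Prior odds = 4.
Likelihood ratio per failed replication = 1/3.
Target posterior odds = 0.01/0.99 = 1/99.
Require (1/3)ⁿ ≤ 1/99 ÷ 4 = 1/396.
(1/3)⁵ = 1/243 is still above 1/396 but (1/3)⁶ = 1/729 is at or below it, so n = 6.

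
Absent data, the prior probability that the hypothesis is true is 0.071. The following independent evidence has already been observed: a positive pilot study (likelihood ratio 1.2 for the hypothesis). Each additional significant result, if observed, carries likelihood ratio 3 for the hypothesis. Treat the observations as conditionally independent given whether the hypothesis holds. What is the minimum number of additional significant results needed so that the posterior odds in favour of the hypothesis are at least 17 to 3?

Prior odds = 0.071/0.929 = 71/929.
Bayes factor of the evidence already in hand = 1.2.
Odds after that evidence = (71/929) × 1.2 = 426/4645.
Target odds = 17/3.
Need 3ⁿ ≥ 17/3 ÷ (426/4645) = 78965/1278.
3³ = 27 falls short of 78965/1278 but 3⁴ = 81 reaches it, so n = 4.

4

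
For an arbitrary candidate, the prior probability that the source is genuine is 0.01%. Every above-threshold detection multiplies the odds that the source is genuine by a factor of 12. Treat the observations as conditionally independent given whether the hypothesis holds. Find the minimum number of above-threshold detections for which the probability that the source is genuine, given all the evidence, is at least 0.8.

Prior odds = 0.0001/0.9999 = 1/9999.
Likelihood ratio per above-threshold detection = 12.
Target posterior odds = 0.8/0.2 = 4.
Require 12ⁿ ≥ 4 ÷ (1/9999) = 39996.
12⁴ = 20736 falls short of 39996 but 12⁵ = 248832 reaches it, so n = 5.

5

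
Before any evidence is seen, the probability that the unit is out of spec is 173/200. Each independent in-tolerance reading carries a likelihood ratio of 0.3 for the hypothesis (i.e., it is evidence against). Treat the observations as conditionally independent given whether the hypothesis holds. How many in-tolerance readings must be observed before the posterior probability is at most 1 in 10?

4

Prior odds = 0.865/0.135 = 173/27.
Likelihood ratio per in-tolerance reading = 0.3.
Target posterior odds = 0.1/0.9 = 1/9.
Require 0.3ⁿ ≤ 1/9 ÷ (173/27) = 3/173.
0.3³ = 0.027 is still above 3/173 but 0.3⁴ = 0.0081 is at or below it, so n = 4.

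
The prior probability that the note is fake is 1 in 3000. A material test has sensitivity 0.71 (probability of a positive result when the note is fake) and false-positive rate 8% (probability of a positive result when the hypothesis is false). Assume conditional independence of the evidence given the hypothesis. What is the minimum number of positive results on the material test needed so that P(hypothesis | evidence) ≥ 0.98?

Prior odds = (1/3000)/(2999/3000) = 1/2999.
Likelihood ratio of a positive result = 0.71/0.08 = 8.875.
Target posterior odds = 0.98/0.02 = 49.
Require 8.875ⁿ ≥ 49 ÷ (1/2999) = 146951.
8.875⁵ ≈55060.7 falls short of 146951 but 8.875⁶ ≈488664 reaches it, so n = 6.

6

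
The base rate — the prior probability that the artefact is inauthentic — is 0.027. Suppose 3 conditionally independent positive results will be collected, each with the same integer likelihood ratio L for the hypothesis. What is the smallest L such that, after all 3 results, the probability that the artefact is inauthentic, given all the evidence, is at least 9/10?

Prior odds = 0.027/0.973 = 27/973.
Target odds = 0.9/0.1 = 9.
Need L³ ≥ 9 ÷ (27/973) = 973/3.
6³ = 216 < 973/3 ≤ 343 = 7³, so L = 7.

7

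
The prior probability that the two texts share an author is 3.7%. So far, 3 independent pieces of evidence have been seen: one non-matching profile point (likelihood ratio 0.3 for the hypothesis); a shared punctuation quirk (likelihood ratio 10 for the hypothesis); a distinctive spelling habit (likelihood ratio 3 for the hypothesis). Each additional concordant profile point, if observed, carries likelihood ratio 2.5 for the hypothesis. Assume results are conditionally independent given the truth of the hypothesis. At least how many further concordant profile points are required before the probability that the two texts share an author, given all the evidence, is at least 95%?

Prior odds = 0.037/0.963 = 37/963.
Combined Bayes factor of the evidence already in hand = 0.3 × 10 × 3 = 9.
Odds after that evidence = (37/963) × 9 = 37/107.
Target odds = 0.95/0.05 = 19.
Need 2.5ⁿ ≥ 19 ÷ (37/107) = 2033/37.
2.5⁴ = 39.0625 falls short of 2033/37 but 2.5⁵ = 97.65625 reaches it, so n = 5.

5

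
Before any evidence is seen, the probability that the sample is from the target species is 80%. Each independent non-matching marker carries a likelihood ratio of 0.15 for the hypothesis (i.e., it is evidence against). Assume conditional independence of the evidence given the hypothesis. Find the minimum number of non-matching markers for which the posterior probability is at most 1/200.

Prior odds = 0.8/0.2 = 4.
Likelihood ratio per non-matching marker = 0.15.
Target odds: 0.005 ÷ 0.995 = 1/199.
Require 0.15ⁿ ≤ 1/199 ÷ 4 = 1/796.
0.15³ = 0.003375 is still above 1/796 but 0.15⁴ = 81/160000 is at or below it, so n = 4.

4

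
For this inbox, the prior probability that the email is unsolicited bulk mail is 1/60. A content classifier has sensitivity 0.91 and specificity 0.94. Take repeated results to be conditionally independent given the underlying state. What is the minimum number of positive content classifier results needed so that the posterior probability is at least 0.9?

Prior odds = (1/60)/(59/60) = 1/59.
False-positive rate = 1 − 0.94 = 0.06; likelihood ratio of a positive = 0.91/0.06 = 91/6.
Target odds: 0.9 ÷ 0.1 = 9.
Need (1/59) × (91/6)ⁿ ≥ 9, i.e. (91/6)ⁿ ≥ 531.
(91/6)² = 8281/36 falls short of 531 but (91/6)³ = 753571/216 reaches it, so n = 3.

3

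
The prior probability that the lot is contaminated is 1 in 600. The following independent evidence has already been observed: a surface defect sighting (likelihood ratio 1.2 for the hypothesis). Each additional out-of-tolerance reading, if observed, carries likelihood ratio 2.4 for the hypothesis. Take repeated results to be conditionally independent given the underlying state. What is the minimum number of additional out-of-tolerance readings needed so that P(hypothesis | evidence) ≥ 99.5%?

14

Prior odds = (1/600)/(599/600) = 1/599.
Bayes factor of the evidence already in hand = 1.2.
Odds after that evidence = (1/599) × 1.2 = 6/2995.
Target odds = 0.995/0.005 = 199.
Need 2.4ⁿ ≥ 199 ÷ (6/2995) = 596005/6.
2.4¹³ ≈87648.8 falls short of 596005/6 but 2.4¹⁴ ≈210357 reaches it, so n = 14.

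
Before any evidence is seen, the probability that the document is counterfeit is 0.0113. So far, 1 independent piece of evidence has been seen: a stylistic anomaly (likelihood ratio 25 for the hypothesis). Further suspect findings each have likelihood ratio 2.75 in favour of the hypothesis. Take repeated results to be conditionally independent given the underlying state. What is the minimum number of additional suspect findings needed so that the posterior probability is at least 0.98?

Prior odds = 0.0113/0.9887 = 113/9887.
Bayes factor of the evidence already in hand = 25.
Odds after that evidence = (113/9887) × 25 = 2825/9887.
Target odds = 0.98/0.02 = 49.
Need 2.75ⁿ ≥ 49 ÷ (2825/9887) = 484463/2825.
2.75⁵ = 161051/1024 falls short of 484463/2825 but 2.75⁶ = 1771561/4096 reaches it, so n = 6.

6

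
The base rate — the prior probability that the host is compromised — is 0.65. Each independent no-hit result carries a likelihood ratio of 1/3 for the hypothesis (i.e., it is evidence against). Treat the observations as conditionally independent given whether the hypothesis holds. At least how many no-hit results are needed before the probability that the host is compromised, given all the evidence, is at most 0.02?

5

Prior odds: 0.65 ÷ 0.35 = 13/7.
Likelihood ratio per no-hit result = 1/3.
Target odds: 0.02 ÷ 0.98 = 1/49.
Need (13/7) × (1/3)ⁿ ≤ 1/49, i.e. (1/3)ⁿ ≤ 1/91.
(1/3)⁴ = 1/81 is still above 1/91 but (1/3)⁵ = 1/243 is at or below it, so n = 5.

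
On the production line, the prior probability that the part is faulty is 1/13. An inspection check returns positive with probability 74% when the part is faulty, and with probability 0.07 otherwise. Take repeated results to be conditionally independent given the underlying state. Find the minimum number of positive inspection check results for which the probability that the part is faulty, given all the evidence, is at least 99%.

4

Prior odds = (1/13)/(12/13) = 1/12.
Likelihood ratio of a positive result = 0.74/0.07 = 74/7.
Target posterior odds = 0.99/0.01 = 99.
Need (1/12) × (74/7)ⁿ ≥ 99, i.e. (74/7)ⁿ ≥ 1188.
(74/7)³ = 405224/343 falls short of 1188 but (74/7)⁴ = 29986576/2401 reaches it, so n = 4.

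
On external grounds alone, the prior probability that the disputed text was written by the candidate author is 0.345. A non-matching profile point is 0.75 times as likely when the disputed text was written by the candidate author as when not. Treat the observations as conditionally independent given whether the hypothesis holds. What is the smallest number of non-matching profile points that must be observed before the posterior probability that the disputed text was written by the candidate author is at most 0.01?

Prior odds = 0.345/0.655 = 69/131.
Likelihood ratio per non-matching profile point = 0.75.
Target posterior odds = 0.01/0.99 = 1/99.
Need (69/131) × 0.75ⁿ ≤ 1/99, i.e. 0.75ⁿ ≤ 131/6831.
0.75¹³ = 1594323/67108864 is still above 131/6831 but 0.75¹⁴ = 4782969/268435456 is at or below it, so n = 14.

14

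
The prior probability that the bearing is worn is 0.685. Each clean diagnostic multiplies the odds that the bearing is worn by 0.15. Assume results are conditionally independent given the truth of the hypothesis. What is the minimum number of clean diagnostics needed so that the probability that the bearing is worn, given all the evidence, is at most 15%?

2

Prior odds = 0.685/0.315 = 137/63.
Likelihood ratio per clean diagnostic = 0.15.
Target posterior odds = 0.15/0.85 = 3/17.
Require 0.15ⁿ ≤ 3/17 ÷ (137/63) = 189/2329.
0.15¹ = 0.15 is still above 189/2329 but 0.15² = 0.0225 is at or below it, so n = 2.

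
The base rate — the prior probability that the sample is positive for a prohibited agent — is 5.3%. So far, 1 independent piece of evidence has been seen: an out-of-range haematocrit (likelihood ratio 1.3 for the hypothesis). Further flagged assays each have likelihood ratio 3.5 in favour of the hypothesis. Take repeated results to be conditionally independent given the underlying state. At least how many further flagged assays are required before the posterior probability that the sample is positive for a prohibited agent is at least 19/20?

Prior odds = 0.053/0.947 = 53/947.
Bayes factor of the evidence already in hand = 1.3.
Odds after that evidence = (53/947) × 1.3 = 689/9470.
Target odds = 0.95/0.05 = 19.
Need 3.5ⁿ ≥ 19 ÷ (689/9470) = 179930/689.
3.5⁴ = 150.0625 falls short of 179930/689 but 3.5⁵ = 525.21875 reaches it, so n = 5.

5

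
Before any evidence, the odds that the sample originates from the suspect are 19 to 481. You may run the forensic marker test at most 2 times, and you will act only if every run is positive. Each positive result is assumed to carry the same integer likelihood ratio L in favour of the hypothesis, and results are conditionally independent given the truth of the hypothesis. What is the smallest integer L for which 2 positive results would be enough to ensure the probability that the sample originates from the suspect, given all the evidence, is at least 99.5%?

71

Prior odds = 19/481.
Target odds = 0.995/0.005 = 199.
Need L² ≥ 199 ÷ (19/481) = 95719/19.
70² = 4900 < 95719/19 ≤ 5041 = 71², so L = 71.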